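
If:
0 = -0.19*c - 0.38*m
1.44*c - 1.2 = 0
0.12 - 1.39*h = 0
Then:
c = 0.83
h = 0.09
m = -0.42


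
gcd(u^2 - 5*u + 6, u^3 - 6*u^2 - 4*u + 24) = u - 2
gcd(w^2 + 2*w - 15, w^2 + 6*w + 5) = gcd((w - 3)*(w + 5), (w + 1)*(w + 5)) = w + 5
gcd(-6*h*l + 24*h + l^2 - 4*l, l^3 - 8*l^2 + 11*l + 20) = l - 4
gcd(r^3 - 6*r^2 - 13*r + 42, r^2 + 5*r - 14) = r - 2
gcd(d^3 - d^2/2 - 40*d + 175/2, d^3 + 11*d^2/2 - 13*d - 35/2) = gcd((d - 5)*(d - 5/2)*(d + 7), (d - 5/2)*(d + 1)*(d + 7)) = d^2 + 9*d/2 - 35/2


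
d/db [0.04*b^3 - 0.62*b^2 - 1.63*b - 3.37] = 0.12*b^2 - 1.24*b - 1.63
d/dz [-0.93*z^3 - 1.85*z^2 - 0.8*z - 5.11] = -2.79*z^2 - 3.7*z - 0.8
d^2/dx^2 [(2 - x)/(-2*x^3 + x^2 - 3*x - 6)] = 2*((x - 2)*(6*x^2 - 2*x + 3)^2 + (-6*x^2 + 2*x - (x - 2)*(6*x - 1) - 3)*(2*x^3 - x^2 + 3*x + 6))/(2*x^3 - x^2 + 3*x + 6)^3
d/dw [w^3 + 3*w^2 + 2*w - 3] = 3*w^2 + 6*w + 2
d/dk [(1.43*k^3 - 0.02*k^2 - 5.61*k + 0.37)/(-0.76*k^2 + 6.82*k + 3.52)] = (-1.0868*k^4 + 19.5052*k^3 + 10.7008*k^2 + 0.421599999999998*k - 22.2706)/(0.5776*k^4 - 10.3664*k^3 + 41.162*k^2 + 48.0128*k + 12.3904)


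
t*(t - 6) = t^2 - 6*t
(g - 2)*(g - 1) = g^2 - 3*g + 2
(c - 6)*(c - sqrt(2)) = c^2 - 6*c - sqrt(2)*c + 6*sqrt(2)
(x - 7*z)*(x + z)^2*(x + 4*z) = x^4 - x^3*z - 33*x^2*z^2 - 59*x*z^3 - 28*z^4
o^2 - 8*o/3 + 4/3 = (o - 2)*(o - 2/3)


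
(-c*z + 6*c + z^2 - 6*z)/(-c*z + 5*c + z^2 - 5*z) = (z - 6)/(z - 5)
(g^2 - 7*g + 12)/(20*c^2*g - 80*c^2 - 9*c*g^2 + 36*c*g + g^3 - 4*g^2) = (g - 3)/(20*c^2 - 9*c*g + g^2)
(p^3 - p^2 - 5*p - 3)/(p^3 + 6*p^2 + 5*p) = (p^2 - 2*p - 3)/(p*(p + 5))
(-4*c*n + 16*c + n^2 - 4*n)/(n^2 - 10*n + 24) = (-4*c + n)/(n - 6)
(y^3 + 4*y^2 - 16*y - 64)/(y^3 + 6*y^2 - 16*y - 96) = (y + 4)/(y + 6)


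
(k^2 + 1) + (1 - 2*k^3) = -2*k^3 + k^2 + 2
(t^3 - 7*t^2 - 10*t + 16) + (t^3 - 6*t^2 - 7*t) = 2*t^3 - 13*t^2 - 17*t + 16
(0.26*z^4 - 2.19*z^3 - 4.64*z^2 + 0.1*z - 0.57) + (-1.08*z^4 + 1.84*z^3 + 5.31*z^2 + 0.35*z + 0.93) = -0.82*z^4 - 0.35*z^3 + 0.67*z^2 + 0.45*z + 0.36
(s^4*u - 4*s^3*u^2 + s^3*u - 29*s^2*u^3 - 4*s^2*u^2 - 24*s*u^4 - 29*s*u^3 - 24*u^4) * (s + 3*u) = s^5*u - s^4*u^2 + s^4*u - 41*s^3*u^3 - s^3*u^2 - 111*s^2*u^4 - 41*s^2*u^3 - 72*s*u^5 - 111*s*u^4 - 72*u^5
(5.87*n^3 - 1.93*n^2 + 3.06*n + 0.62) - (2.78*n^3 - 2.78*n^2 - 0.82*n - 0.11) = 3.09*n^3 + 0.85*n^2 + 3.88*n + 0.73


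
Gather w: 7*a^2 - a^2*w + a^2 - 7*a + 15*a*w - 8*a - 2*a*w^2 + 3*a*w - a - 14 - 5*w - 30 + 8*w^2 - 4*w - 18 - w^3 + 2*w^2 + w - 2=8*a^2 - 16*a - w^3 + w^2*(10 - 2*a) + w*(-a^2 + 18*a - 8) - 64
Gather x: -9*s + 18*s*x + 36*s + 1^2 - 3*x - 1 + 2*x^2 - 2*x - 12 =27*s + 2*x^2 + x*(18*s - 5) - 12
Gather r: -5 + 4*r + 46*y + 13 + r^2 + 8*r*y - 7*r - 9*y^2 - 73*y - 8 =r^2 + r*(8*y - 3) - 9*y^2 - 27*y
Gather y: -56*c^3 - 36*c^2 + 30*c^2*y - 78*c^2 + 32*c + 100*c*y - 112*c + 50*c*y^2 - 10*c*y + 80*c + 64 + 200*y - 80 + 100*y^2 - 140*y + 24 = -56*c^3 - 114*c^2 + y^2*(50*c + 100) + y*(30*c^2 + 90*c + 60) + 8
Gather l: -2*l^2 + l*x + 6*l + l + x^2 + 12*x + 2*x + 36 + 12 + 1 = -2*l^2 + l*(x + 7) + x^2 + 14*x + 49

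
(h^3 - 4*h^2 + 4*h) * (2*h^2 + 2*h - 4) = 2*h^5 - 6*h^4 - 4*h^3 + 24*h^2 - 16*h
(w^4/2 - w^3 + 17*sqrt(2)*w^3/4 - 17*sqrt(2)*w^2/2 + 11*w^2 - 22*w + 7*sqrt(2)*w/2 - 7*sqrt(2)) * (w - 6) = w^5/2 - 4*w^4 + 17*sqrt(2)*w^4/4 - 34*sqrt(2)*w^3 + 17*w^3 - 88*w^2 + 109*sqrt(2)*w^2/2 - 28*sqrt(2)*w + 132*w + 42*sqrt(2)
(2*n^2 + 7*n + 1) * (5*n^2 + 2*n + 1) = 10*n^4 + 39*n^3 + 21*n^2 + 9*n + 1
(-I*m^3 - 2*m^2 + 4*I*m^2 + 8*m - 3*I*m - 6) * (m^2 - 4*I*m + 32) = -I*m^5 - 6*m^4 + 4*I*m^4 + 24*m^3 - 27*I*m^3 - 82*m^2 + 96*I*m^2 + 256*m - 72*I*m - 192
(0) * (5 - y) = 0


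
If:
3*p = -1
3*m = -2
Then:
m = -2/3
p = -1/3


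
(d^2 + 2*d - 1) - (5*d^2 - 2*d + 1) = -4*d^2 + 4*d - 2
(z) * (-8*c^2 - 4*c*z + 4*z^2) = -8*c^2*z - 4*c*z^2 + 4*z^3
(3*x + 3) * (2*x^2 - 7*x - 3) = 6*x^3 - 15*x^2 - 30*x - 9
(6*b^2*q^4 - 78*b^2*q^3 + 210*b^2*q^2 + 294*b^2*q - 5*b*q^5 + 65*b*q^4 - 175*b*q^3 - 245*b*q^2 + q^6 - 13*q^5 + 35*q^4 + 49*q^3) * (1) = 6*b^2*q^4 - 78*b^2*q^3 + 210*b^2*q^2 + 294*b^2*q - 5*b*q^5 + 65*b*q^4 - 175*b*q^3 - 245*b*q^2 + q^6 - 13*q^5 + 35*q^4 + 49*q^3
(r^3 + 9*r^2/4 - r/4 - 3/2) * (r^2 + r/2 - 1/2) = r^5 + 11*r^4/4 + 3*r^3/8 - 11*r^2/4 - 5*r/8 + 3/4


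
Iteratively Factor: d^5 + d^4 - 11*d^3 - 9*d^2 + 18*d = (d)*(d^4 + d^3 - 11*d^2 - 9*d + 18) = d*(d + 2)*(d^3 - d^2 - 9*d + 9) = d*(d - 3)*(d + 2)*(d^2 + 2*d - 3) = d*(d - 3)*(d + 2)*(d + 3)*(d - 1)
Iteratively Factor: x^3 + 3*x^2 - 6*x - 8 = (x + 4)*(x^2 - x - 2) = (x + 1)*(x + 4)*(x - 2)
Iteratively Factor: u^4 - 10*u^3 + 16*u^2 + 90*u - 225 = (u - 5)*(u^3 - 5*u^2 - 9*u + 45) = (u - 5)*(u + 3)*(u^2 - 8*u + 15) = (u - 5)*(u - 3)*(u + 3)*(u - 5)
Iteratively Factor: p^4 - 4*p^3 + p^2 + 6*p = (p)*(p^3 - 4*p^2 + p + 6) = p*(p - 2)*(p^2 - 2*p - 3) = p*(p - 3)*(p - 2)*(p + 1)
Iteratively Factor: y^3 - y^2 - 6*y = (y - 3)*(y^2 + 2*y) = (y - 3)*(y + 2)*(y)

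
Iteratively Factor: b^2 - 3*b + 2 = (b - 1)*(b - 2)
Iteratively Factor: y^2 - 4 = (y - 2)*(y + 2)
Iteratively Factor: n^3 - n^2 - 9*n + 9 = (n - 1)*(n^2 - 9) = (n - 1)*(n + 3)*(n - 3)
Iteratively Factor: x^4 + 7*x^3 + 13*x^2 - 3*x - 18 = (x - 1)*(x^3 + 8*x^2 + 21*x + 18) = (x - 1)*(x + 2)*(x^2 + 6*x + 9) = (x - 1)*(x + 2)*(x + 3)*(x + 3)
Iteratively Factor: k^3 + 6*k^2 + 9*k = (k + 3)*(k^2 + 3*k) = (k + 3)^2*(k)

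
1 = 1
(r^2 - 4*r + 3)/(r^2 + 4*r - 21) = (r - 1)/(r + 7)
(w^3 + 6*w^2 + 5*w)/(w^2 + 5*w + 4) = w*(w + 5)/(w + 4)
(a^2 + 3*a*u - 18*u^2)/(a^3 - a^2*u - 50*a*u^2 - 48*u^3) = (-a + 3*u)/(-a^2 + 7*a*u + 8*u^2)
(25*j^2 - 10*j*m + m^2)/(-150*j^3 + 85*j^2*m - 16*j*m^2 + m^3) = -1/(6*j - m)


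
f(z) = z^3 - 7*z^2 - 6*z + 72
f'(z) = 3*z^2 - 14*z - 6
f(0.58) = 66.36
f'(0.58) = -13.11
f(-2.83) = 10.25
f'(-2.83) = 57.65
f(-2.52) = 26.66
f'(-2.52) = 48.33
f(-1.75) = 55.70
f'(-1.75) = 27.69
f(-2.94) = 3.72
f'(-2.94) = 61.09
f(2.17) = 36.24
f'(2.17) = -22.25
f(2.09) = 38.01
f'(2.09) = -22.16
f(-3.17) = -11.18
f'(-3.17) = 68.53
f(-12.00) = -2592.00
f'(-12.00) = 594.00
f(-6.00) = -360.00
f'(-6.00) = 186.00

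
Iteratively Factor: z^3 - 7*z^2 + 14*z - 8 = (z - 1)*(z^2 - 6*z + 8) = (z - 2)*(z - 1)*(z - 4)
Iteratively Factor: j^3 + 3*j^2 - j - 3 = (j + 3)*(j^2 - 1) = (j + 1)*(j + 3)*(j - 1)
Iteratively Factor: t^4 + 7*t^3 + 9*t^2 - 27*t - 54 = (t + 3)*(t^3 + 4*t^2 - 3*t - 18) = (t + 3)^2*(t^2 + t - 6) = (t - 2)*(t + 3)^2*(t + 3)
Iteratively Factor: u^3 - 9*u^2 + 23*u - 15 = (u - 1)*(u^2 - 8*u + 15) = (u - 3)*(u - 1)*(u - 5)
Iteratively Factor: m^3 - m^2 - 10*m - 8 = (m + 1)*(m^2 - 2*m - 8) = (m - 4)*(m + 1)*(m + 2)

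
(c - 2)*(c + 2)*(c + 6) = c^3 + 6*c^2 - 4*c - 24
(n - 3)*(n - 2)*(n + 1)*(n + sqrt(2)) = n^4 - 4*n^3 + sqrt(2)*n^3 - 4*sqrt(2)*n^2 + n^2 + sqrt(2)*n + 6*n + 6*sqrt(2)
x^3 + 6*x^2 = x^2*(x + 6)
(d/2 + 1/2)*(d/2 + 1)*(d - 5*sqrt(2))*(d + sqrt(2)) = d^4/4 - sqrt(2)*d^3 + 3*d^3/4 - 3*sqrt(2)*d^2 - 2*d^2 - 15*d/2 - 2*sqrt(2)*d - 5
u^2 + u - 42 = (u - 6)*(u + 7)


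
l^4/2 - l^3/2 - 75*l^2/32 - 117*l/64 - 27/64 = (l/2 + 1/4)*(l - 3)*(l + 3/4)^2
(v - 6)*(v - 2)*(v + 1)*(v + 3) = v^4 - 4*v^3 - 17*v^2 + 24*v + 36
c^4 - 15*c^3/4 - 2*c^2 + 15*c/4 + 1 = (c - 4)*(c - 1)*(c + 1/4)*(c + 1)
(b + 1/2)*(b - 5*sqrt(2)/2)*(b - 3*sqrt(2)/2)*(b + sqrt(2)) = b^4 - 3*sqrt(2)*b^3 + b^3/2 - 3*sqrt(2)*b^2/2 - b^2/2 - b/4 + 15*sqrt(2)*b/2 + 15*sqrt(2)/4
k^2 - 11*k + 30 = (k - 6)*(k - 5)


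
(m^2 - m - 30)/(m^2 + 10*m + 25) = (m - 6)/(m + 5)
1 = 1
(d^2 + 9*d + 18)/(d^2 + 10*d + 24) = (d + 3)/(d + 4)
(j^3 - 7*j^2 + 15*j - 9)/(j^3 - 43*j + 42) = (j^2 - 6*j + 9)/(j^2 + j - 42)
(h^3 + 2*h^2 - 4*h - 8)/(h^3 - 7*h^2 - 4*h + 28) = (h + 2)/(h - 7)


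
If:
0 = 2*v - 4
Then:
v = 2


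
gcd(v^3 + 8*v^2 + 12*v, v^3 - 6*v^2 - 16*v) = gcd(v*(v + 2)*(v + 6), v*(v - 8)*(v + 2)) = v^2 + 2*v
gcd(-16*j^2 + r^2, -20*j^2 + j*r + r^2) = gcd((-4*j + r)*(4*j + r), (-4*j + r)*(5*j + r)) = -4*j + r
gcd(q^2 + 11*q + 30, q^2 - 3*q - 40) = q + 5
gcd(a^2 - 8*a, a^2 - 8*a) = a^2 - 8*a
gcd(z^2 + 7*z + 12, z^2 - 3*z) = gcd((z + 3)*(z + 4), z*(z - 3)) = 1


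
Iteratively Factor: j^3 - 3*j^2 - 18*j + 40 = (j - 5)*(j^2 + 2*j - 8) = (j - 5)*(j + 4)*(j - 2)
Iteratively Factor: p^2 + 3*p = (p + 3)*(p)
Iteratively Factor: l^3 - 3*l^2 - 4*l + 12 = (l + 2)*(l^2 - 5*l + 6) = (l - 3)*(l + 2)*(l - 2)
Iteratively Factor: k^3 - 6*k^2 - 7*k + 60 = (k - 5)*(k^2 - k - 12) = (k - 5)*(k + 3)*(k - 4)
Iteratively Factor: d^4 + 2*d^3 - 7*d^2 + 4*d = (d - 1)*(d^3 + 3*d^2 - 4*d) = d*(d - 1)*(d^2 + 3*d - 4) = d*(d - 1)*(d + 4)*(d - 1)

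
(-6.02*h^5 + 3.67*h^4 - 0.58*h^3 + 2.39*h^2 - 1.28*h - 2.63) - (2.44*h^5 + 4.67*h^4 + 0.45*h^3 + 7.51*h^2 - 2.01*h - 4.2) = -8.46*h^5 - 1.0*h^4 - 1.03*h^3 - 5.12*h^2 + 0.73*h + 1.57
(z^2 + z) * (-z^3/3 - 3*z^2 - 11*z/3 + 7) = -z^5/3 - 10*z^4/3 - 20*z^3/3 + 10*z^2/3 + 7*z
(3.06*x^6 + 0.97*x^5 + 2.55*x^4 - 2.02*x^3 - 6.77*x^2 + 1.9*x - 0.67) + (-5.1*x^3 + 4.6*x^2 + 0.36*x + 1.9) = 3.06*x^6 + 0.97*x^5 + 2.55*x^4 - 7.12*x^3 - 2.17*x^2 + 2.26*x + 1.23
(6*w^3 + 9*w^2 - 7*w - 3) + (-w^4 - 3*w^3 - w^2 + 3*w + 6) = -w^4 + 3*w^3 + 8*w^2 - 4*w + 3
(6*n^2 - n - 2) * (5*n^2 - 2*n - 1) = 30*n^4 - 17*n^3 - 14*n^2 + 5*n + 2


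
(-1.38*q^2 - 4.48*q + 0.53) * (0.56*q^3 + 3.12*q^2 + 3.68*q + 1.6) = -0.7728*q^5 - 6.8144*q^4 - 18.7592*q^3 - 17.0408*q^2 - 5.2176*q + 0.848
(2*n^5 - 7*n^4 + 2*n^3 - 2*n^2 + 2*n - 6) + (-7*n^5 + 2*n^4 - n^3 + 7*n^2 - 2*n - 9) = -5*n^5 - 5*n^4 + n^3 + 5*n^2 - 15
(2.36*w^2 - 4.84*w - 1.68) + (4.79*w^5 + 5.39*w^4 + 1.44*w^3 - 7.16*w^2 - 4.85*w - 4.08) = 4.79*w^5 + 5.39*w^4 + 1.44*w^3 - 4.8*w^2 - 9.69*w - 5.76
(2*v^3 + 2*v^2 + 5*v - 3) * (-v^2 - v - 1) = -2*v^5 - 4*v^4 - 9*v^3 - 4*v^2 - 2*v + 3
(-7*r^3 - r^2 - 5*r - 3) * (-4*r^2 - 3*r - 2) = 28*r^5 + 25*r^4 + 37*r^3 + 29*r^2 + 19*r + 6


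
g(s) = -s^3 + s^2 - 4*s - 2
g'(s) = -3*s^2 + 2*s - 4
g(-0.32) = -0.58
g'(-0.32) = -4.95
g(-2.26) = 23.69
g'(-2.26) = -23.84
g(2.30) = -18.08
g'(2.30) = -15.27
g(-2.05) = 19.02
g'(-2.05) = -20.71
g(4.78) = -107.49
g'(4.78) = -62.99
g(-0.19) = -1.20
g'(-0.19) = -4.49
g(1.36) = -8.11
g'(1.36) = -6.83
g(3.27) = -39.35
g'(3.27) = -29.54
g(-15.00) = 3658.00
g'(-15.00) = -709.00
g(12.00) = -1634.00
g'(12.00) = -412.00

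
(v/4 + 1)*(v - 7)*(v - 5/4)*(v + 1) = v^4/4 - 13*v^3/16 - 57*v^2/8 + 43*v/16 + 35/4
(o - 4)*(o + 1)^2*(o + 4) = o^4 + 2*o^3 - 15*o^2 - 32*o - 16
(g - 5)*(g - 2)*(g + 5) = g^3 - 2*g^2 - 25*g + 50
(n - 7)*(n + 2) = n^2 - 5*n - 14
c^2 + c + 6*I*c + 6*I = (c + 1)*(c + 6*I)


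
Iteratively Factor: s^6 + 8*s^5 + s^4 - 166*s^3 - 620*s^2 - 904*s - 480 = (s + 2)*(s^5 + 6*s^4 - 11*s^3 - 144*s^2 - 332*s - 240) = (s - 5)*(s + 2)*(s^4 + 11*s^3 + 44*s^2 + 76*s + 48) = (s - 5)*(s + 2)^2*(s^3 + 9*s^2 + 26*s + 24) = (s - 5)*(s + 2)^2*(s + 4)*(s^2 + 5*s + 6) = (s - 5)*(s + 2)^2*(s + 3)*(s + 4)*(s + 2)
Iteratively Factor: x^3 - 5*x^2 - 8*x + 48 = (x - 4)*(x^2 - x - 12) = (x - 4)*(x + 3)*(x - 4)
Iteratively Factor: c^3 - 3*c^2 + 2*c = (c)*(c^2 - 3*c + 2) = c*(c - 2)*(c - 1)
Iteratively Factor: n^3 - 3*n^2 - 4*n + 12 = (n - 2)*(n^2 - n - 6) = (n - 3)*(n - 2)*(n + 2)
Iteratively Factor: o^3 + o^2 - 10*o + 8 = (o - 2)*(o^2 + 3*o - 4) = (o - 2)*(o - 1)*(o + 4)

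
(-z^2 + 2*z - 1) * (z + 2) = -z^3 + 3*z - 2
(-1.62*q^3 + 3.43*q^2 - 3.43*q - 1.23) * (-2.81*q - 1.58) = 4.5522*q^4 - 7.0787*q^3 + 4.2189*q^2 + 8.8757*q + 1.9434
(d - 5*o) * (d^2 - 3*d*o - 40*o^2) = d^3 - 8*d^2*o - 25*d*o^2 + 200*o^3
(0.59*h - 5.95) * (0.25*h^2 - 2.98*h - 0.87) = 0.1475*h^3 - 3.2457*h^2 + 17.2177*h + 5.1765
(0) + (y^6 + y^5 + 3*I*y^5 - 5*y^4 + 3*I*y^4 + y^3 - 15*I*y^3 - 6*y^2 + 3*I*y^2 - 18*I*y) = y^6 + y^5 + 3*I*y^5 - 5*y^4 + 3*I*y^4 + y^3 - 15*I*y^3 - 6*y^2 + 3*I*y^2 - 18*I*y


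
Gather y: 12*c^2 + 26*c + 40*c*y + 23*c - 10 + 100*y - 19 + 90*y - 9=12*c^2 + 49*c + y*(40*c + 190) - 38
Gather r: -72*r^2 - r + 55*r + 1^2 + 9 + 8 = -72*r^2 + 54*r + 18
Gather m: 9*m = 9*m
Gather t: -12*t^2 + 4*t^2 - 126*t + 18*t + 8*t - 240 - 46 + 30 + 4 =-8*t^2 - 100*t - 252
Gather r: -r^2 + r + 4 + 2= -r^2 + r + 6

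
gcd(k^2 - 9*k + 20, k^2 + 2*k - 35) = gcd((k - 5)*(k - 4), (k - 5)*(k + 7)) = k - 5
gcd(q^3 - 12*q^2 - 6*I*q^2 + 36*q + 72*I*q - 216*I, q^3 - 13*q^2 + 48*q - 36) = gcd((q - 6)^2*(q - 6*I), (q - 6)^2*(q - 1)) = q^2 - 12*q + 36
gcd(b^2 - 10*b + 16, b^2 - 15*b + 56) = b - 8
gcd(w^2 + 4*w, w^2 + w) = w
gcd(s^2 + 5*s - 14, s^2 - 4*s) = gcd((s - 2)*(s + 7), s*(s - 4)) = 1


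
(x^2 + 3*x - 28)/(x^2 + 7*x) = (x - 4)/x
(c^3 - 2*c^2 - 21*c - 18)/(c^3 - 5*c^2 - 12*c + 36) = (c + 1)/(c - 2)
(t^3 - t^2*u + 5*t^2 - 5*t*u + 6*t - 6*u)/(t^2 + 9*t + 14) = (t^2 - t*u + 3*t - 3*u)/(t + 7)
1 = 1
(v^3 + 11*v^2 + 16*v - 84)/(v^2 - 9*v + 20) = (v^3 + 11*v^2 + 16*v - 84)/(v^2 - 9*v + 20)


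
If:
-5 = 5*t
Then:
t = -1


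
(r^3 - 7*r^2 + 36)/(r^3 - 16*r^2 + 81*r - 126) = (r + 2)/(r - 7)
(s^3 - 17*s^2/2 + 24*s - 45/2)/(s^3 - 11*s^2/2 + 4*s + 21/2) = (2*s^2 - 11*s + 15)/(2*s^2 - 5*s - 7)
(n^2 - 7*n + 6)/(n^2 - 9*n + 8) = (n - 6)/(n - 8)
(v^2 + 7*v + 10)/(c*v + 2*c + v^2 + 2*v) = (v + 5)/(c + v)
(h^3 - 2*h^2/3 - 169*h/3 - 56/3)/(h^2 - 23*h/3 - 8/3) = h + 7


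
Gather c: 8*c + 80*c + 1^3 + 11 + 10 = 88*c + 22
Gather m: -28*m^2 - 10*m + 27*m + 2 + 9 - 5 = -28*m^2 + 17*m + 6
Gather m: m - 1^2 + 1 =m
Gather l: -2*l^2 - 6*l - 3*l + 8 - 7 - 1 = -2*l^2 - 9*l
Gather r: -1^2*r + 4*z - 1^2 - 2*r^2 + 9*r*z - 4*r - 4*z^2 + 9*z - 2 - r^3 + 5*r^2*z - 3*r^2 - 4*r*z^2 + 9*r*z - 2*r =-r^3 + r^2*(5*z - 5) + r*(-4*z^2 + 18*z - 7) - 4*z^2 + 13*z - 3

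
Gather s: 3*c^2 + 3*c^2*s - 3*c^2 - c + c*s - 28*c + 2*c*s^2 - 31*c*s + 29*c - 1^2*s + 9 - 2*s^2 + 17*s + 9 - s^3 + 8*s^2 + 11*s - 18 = -s^3 + s^2*(2*c + 6) + s*(3*c^2 - 30*c + 27)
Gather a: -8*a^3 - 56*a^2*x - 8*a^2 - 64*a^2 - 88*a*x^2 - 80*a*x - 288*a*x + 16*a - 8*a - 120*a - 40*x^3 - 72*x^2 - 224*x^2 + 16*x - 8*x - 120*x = -8*a^3 + a^2*(-56*x - 72) + a*(-88*x^2 - 368*x - 112) - 40*x^3 - 296*x^2 - 112*x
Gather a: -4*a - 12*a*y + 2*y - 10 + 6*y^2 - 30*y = a*(-12*y - 4) + 6*y^2 - 28*y - 10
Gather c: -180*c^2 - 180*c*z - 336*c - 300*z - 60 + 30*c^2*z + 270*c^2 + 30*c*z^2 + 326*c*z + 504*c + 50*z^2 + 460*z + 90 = c^2*(30*z + 90) + c*(30*z^2 + 146*z + 168) + 50*z^2 + 160*z + 30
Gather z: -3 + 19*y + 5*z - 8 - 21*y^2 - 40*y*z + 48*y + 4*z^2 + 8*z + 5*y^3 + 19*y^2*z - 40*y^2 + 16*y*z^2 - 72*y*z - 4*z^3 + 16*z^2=5*y^3 - 61*y^2 + 67*y - 4*z^3 + z^2*(16*y + 20) + z*(19*y^2 - 112*y + 13) - 11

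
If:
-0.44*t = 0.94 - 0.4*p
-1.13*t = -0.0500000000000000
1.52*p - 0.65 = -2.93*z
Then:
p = 2.40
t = 0.04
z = -1.02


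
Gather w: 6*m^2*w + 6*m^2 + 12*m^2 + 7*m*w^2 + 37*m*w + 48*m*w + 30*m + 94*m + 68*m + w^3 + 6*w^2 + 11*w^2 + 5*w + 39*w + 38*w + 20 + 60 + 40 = 18*m^2 + 192*m + w^3 + w^2*(7*m + 17) + w*(6*m^2 + 85*m + 82) + 120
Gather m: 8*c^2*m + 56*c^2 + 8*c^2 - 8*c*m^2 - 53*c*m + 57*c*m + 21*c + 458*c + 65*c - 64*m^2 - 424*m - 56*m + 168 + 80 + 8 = 64*c^2 + 544*c + m^2*(-8*c - 64) + m*(8*c^2 + 4*c - 480) + 256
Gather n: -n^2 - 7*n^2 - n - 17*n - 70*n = -8*n^2 - 88*n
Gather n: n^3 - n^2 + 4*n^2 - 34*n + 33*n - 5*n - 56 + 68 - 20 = n^3 + 3*n^2 - 6*n - 8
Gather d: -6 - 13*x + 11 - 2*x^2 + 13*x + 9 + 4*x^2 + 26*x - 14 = 2*x^2 + 26*x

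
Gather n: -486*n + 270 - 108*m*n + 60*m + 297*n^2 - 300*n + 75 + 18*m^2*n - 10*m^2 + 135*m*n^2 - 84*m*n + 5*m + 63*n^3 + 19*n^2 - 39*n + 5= -10*m^2 + 65*m + 63*n^3 + n^2*(135*m + 316) + n*(18*m^2 - 192*m - 825) + 350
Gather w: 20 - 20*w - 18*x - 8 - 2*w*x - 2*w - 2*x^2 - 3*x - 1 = w*(-2*x - 22) - 2*x^2 - 21*x + 11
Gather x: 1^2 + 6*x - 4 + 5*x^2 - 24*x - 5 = 5*x^2 - 18*x - 8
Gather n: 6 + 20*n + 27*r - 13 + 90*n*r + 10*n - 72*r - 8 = n*(90*r + 30) - 45*r - 15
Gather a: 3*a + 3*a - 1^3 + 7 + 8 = 6*a + 14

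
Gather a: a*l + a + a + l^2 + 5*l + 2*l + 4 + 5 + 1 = a*(l + 2) + l^2 + 7*l + 10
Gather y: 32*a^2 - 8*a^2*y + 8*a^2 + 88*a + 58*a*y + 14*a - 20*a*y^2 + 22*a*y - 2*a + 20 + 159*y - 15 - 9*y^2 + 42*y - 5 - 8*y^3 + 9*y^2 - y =40*a^2 - 20*a*y^2 + 100*a - 8*y^3 + y*(-8*a^2 + 80*a + 200)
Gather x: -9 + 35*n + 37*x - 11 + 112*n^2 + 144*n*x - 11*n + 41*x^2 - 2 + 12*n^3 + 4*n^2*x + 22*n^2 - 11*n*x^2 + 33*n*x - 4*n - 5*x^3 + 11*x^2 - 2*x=12*n^3 + 134*n^2 + 20*n - 5*x^3 + x^2*(52 - 11*n) + x*(4*n^2 + 177*n + 35) - 22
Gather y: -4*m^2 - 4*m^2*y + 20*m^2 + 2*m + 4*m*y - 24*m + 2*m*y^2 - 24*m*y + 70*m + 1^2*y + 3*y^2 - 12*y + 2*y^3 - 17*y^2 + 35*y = 16*m^2 + 48*m + 2*y^3 + y^2*(2*m - 14) + y*(-4*m^2 - 20*m + 24)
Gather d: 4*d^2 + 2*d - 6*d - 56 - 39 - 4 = 4*d^2 - 4*d - 99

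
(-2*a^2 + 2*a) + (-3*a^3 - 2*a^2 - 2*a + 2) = -3*a^3 - 4*a^2 + 2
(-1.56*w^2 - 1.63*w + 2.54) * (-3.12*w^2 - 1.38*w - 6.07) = 4.8672*w^4 + 7.2384*w^3 + 3.7938*w^2 + 6.3889*w - 15.4178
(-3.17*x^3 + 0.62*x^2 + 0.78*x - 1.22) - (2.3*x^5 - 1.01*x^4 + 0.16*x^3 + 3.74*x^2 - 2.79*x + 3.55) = -2.3*x^5 + 1.01*x^4 - 3.33*x^3 - 3.12*x^2 + 3.57*x - 4.77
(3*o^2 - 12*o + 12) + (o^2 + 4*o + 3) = 4*o^2 - 8*o + 15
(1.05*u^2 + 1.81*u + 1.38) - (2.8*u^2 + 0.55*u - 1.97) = -1.75*u^2 + 1.26*u + 3.35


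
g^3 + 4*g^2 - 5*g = g*(g - 1)*(g + 5)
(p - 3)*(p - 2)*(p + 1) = p^3 - 4*p^2 + p + 6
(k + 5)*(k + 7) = k^2 + 12*k + 35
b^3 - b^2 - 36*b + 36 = (b - 6)*(b - 1)*(b + 6)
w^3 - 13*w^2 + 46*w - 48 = (w - 8)*(w - 3)*(w - 2)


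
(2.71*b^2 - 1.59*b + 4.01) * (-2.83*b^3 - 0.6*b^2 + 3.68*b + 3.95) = -7.6693*b^5 + 2.8737*b^4 - 0.421500000000001*b^3 + 2.4473*b^2 + 8.4763*b + 15.8395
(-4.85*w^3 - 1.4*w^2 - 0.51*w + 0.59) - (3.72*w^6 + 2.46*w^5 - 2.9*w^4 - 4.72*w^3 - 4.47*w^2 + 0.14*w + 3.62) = -3.72*w^6 - 2.46*w^5 + 2.9*w^4 - 0.13*w^3 + 3.07*w^2 - 0.65*w - 3.03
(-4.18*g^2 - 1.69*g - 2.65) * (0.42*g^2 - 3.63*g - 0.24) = -1.7556*g^4 + 14.4636*g^3 + 6.0249*g^2 + 10.0251*g + 0.636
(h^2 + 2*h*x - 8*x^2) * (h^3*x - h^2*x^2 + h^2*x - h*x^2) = h^5*x + h^4*x^2 + h^4*x - 10*h^3*x^3 + h^3*x^2 + 8*h^2*x^4 - 10*h^2*x^3 + 8*h*x^4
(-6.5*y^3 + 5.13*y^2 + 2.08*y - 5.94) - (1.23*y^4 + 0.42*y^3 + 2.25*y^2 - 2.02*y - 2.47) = -1.23*y^4 - 6.92*y^3 + 2.88*y^2 + 4.1*y - 3.47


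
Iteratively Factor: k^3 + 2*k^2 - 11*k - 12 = (k - 3)*(k^2 + 5*k + 4) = (k - 3)*(k + 4)*(k + 1)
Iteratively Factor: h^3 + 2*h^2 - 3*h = (h)*(h^2 + 2*h - 3) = h*(h - 1)*(h + 3)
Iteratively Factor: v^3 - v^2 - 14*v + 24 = (v + 4)*(v^2 - 5*v + 6) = (v - 2)*(v + 4)*(v - 3)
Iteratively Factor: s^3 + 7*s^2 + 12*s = (s)*(s^2 + 7*s + 12) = s*(s + 4)*(s + 3)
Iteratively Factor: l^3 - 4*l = (l)*(l^2 - 4) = l*(l - 2)*(l + 2)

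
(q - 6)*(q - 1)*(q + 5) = q^3 - 2*q^2 - 29*q + 30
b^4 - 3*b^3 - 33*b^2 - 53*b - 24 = (b - 8)*(b + 1)^2*(b + 3)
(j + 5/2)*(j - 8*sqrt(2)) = j^2 - 8*sqrt(2)*j + 5*j/2 - 20*sqrt(2)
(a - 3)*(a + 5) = a^2 + 2*a - 15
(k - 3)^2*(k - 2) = k^3 - 8*k^2 + 21*k - 18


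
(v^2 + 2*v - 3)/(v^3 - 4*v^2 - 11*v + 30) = (v - 1)/(v^2 - 7*v + 10)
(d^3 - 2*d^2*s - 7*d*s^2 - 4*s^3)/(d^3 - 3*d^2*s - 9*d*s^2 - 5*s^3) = (-d + 4*s)/(-d + 5*s)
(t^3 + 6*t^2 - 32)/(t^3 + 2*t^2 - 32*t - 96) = (t - 2)/(t - 6)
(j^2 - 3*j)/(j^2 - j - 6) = j/(j + 2)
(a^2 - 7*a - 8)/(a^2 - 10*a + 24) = (a^2 - 7*a - 8)/(a^2 - 10*a + 24)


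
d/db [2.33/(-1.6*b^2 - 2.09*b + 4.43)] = (7.456*b + 4.8697)/(1.6*b^2 + 2.09*b - 4.43)^2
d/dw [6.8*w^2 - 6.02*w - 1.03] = 13.6*w - 6.02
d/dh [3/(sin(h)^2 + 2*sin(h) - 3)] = -6*(sin(h) + 1)*cos(h)/(sin(h)^2 + 2*sin(h) - 3)^2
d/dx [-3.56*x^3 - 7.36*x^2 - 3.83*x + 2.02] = -10.68*x^2 - 14.72*x - 3.83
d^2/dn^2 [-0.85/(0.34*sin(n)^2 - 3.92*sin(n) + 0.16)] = (0.39304*sin(n)^4 - 3.39864*sin(n)^3 + 12.28692*sin(n)^2 + 7.3304*sin(n) - 26.0304)/(0.34*sin(n)^2 - 3.92*sin(n) + 0.16)^3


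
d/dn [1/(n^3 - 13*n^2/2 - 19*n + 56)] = 4*(-3*n^2 + 13*n + 19)/(2*n^3 - 13*n^2 - 38*n + 112)^2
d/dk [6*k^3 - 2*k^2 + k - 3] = 18*k^2 - 4*k + 1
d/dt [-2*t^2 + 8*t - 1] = 8 - 4*t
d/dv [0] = 0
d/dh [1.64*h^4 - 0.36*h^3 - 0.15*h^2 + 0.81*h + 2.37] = 6.56*h^3 - 1.08*h^2 - 0.3*h + 0.81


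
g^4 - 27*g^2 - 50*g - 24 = (g - 6)*(g + 1)^2*(g + 4)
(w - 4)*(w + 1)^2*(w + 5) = w^4 + 3*w^3 - 17*w^2 - 39*w - 20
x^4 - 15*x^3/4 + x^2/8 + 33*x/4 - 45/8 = (x - 3)*(x - 5/4)*(x - 1)*(x + 3/2)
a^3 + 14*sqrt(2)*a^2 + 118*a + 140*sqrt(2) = (a + 2*sqrt(2))*(a + 5*sqrt(2))*(a + 7*sqrt(2))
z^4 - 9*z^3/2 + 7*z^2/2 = z^2*(z - 7/2)*(z - 1)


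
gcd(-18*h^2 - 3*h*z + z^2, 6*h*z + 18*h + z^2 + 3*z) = 1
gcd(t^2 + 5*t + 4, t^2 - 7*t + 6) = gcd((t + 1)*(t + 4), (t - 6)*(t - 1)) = 1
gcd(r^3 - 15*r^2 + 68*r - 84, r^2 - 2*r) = r - 2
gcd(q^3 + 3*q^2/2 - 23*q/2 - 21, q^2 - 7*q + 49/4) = q - 7/2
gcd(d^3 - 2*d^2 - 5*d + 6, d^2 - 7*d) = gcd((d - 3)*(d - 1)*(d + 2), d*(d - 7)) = 1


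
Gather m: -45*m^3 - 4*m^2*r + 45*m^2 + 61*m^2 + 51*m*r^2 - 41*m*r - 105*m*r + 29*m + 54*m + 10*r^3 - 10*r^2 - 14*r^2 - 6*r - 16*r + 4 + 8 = -45*m^3 + m^2*(106 - 4*r) + m*(51*r^2 - 146*r + 83) + 10*r^3 - 24*r^2 - 22*r + 12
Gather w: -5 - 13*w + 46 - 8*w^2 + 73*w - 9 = -8*w^2 + 60*w + 32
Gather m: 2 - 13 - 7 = -18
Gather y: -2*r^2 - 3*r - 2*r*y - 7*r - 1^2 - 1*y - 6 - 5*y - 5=-2*r^2 - 10*r + y*(-2*r - 6) - 12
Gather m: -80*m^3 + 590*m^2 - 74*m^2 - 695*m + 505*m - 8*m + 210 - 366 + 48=-80*m^3 + 516*m^2 - 198*m - 108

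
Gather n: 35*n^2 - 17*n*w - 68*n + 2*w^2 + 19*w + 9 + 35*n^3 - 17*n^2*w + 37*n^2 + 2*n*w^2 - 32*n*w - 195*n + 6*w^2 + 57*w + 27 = 35*n^3 + n^2*(72 - 17*w) + n*(2*w^2 - 49*w - 263) + 8*w^2 + 76*w + 36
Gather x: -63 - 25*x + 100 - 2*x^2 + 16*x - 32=-2*x^2 - 9*x + 5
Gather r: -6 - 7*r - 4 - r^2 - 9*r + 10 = -r^2 - 16*r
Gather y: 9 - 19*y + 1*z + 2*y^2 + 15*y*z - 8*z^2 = 2*y^2 + y*(15*z - 19) - 8*z^2 + z + 9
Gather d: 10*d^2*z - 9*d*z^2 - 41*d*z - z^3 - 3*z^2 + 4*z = 10*d^2*z + d*(-9*z^2 - 41*z) - z^3 - 3*z^2 + 4*z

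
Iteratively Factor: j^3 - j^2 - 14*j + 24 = (j - 3)*(j^2 + 2*j - 8) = (j - 3)*(j - 2)*(j + 4)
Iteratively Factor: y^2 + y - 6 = (y + 3)*(y - 2)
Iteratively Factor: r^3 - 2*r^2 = (r)*(r^2 - 2*r) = r^2*(r - 2)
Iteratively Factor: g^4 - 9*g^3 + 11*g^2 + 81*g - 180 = (g - 4)*(g^3 - 5*g^2 - 9*g + 45) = (g - 5)*(g - 4)*(g^2 - 9) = (g - 5)*(g - 4)*(g - 3)*(g + 3)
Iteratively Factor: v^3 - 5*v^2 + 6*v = (v - 2)*(v^2 - 3*v) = (v - 3)*(v - 2)*(v)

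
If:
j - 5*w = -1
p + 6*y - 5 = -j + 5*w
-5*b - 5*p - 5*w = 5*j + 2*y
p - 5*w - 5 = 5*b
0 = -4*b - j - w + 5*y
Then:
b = 609/295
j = -495/59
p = 468/59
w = -436/295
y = -19/59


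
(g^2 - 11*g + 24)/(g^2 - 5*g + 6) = (g - 8)/(g - 2)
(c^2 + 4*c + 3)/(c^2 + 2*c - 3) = (c + 1)/(c - 1)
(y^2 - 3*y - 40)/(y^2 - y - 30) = (y - 8)/(y - 6)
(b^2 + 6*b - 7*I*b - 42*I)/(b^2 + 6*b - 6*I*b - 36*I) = (b - 7*I)/(b - 6*I)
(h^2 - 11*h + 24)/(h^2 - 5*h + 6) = (h - 8)/(h - 2)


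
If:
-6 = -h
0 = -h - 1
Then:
No Solution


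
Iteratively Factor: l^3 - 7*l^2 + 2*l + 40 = (l - 5)*(l^2 - 2*l - 8) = (l - 5)*(l + 2)*(l - 4)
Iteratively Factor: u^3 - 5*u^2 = (u - 5)*(u^2) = u*(u - 5)*(u)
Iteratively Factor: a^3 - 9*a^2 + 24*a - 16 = (a - 4)*(a^2 - 5*a + 4) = (a - 4)*(a - 1)*(a - 4)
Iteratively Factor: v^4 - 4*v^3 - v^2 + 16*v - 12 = (v - 1)*(v^3 - 3*v^2 - 4*v + 12) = (v - 3)*(v - 1)*(v^2 - 4) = (v - 3)*(v - 2)*(v - 1)*(v + 2)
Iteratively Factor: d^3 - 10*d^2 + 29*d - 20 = (d - 4)*(d^2 - 6*d + 5) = (d - 4)*(d - 1)*(d - 5)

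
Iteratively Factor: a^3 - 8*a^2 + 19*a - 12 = (a - 1)*(a^2 - 7*a + 12) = (a - 4)*(a - 1)*(a - 3)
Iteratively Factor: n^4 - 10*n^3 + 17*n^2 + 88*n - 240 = (n + 3)*(n^3 - 13*n^2 + 56*n - 80) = (n - 5)*(n + 3)*(n^2 - 8*n + 16) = (n - 5)*(n - 4)*(n + 3)*(n - 4)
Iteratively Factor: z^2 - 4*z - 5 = (z - 5)*(z + 1)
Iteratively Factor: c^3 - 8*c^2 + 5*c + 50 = (c - 5)*(c^2 - 3*c - 10) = (c - 5)*(c + 2)*(c - 5)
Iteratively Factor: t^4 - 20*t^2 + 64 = (t - 2)*(t^3 + 2*t^2 - 16*t - 32) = (t - 2)*(t + 4)*(t^2 - 2*t - 8) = (t - 4)*(t - 2)*(t + 4)*(t + 2)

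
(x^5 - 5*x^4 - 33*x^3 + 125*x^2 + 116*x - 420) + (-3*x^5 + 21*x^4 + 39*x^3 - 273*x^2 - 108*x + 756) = -2*x^5 + 16*x^4 + 6*x^3 - 148*x^2 + 8*x + 336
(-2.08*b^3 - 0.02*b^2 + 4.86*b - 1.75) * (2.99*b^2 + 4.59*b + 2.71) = -6.2192*b^5 - 9.607*b^4 + 8.8028*b^3 + 17.0207*b^2 + 5.1381*b - 4.7425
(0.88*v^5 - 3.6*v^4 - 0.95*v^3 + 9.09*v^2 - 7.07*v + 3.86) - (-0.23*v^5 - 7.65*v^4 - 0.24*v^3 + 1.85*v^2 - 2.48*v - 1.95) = 1.11*v^5 + 4.05*v^4 - 0.71*v^3 + 7.24*v^2 - 4.59*v + 5.81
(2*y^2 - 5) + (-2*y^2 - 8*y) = -8*y - 5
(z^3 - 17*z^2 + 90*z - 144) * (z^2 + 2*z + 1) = z^5 - 15*z^4 + 57*z^3 + 19*z^2 - 198*z - 144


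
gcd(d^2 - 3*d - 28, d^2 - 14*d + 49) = d - 7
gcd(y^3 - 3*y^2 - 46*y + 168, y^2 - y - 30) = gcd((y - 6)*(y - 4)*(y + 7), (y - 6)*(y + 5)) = y - 6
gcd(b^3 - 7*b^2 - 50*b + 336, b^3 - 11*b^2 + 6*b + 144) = b^2 - 14*b + 48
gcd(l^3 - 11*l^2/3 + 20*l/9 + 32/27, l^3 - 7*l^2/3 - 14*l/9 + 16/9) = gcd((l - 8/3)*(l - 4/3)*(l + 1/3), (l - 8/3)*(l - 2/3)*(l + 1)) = l - 8/3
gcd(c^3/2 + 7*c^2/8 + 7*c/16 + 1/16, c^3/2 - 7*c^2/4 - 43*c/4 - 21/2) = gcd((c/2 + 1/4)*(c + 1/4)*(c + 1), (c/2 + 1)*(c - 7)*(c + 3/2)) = 1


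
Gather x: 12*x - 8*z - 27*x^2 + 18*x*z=-27*x^2 + x*(18*z + 12) - 8*z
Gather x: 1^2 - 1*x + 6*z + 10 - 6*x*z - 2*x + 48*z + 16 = x*(-6*z - 3) + 54*z + 27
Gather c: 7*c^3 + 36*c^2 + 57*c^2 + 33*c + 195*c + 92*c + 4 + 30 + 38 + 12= 7*c^3 + 93*c^2 + 320*c + 84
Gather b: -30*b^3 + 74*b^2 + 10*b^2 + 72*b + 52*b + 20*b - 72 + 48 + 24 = -30*b^3 + 84*b^2 + 144*b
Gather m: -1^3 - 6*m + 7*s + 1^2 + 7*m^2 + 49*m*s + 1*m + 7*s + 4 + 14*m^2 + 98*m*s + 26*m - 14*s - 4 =21*m^2 + m*(147*s + 21)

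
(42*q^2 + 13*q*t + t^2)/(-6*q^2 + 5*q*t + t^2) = (-7*q - t)/(q - t)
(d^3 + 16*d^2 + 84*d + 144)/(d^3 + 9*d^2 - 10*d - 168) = (d^2 + 10*d + 24)/(d^2 + 3*d - 28)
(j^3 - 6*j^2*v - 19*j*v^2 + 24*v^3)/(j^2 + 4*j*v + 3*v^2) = (j^2 - 9*j*v + 8*v^2)/(j + v)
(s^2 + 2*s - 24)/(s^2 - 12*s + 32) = (s + 6)/(s - 8)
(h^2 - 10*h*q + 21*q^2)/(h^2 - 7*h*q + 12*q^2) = (-h + 7*q)/(-h + 4*q)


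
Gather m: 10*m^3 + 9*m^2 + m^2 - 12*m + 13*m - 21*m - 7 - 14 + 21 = 10*m^3 + 10*m^2 - 20*m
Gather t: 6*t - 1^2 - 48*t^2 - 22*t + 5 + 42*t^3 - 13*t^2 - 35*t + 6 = 42*t^3 - 61*t^2 - 51*t + 10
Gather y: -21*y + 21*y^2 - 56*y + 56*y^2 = 77*y^2 - 77*y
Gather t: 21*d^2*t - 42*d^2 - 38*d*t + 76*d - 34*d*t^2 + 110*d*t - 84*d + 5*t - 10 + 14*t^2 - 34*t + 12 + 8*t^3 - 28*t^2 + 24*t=-42*d^2 - 8*d + 8*t^3 + t^2*(-34*d - 14) + t*(21*d^2 + 72*d - 5) + 2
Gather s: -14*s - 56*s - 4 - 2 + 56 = 50 - 70*s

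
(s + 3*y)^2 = s^2 + 6*s*y + 9*y^2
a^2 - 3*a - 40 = (a - 8)*(a + 5)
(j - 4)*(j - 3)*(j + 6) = j^3 - j^2 - 30*j + 72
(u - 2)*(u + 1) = u^2 - u - 2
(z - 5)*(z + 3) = z^2 - 2*z - 15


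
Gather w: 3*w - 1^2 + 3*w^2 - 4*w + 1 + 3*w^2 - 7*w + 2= 6*w^2 - 8*w + 2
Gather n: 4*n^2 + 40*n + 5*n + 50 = 4*n^2 + 45*n + 50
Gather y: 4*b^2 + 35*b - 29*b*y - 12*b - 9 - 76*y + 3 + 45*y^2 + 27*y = 4*b^2 + 23*b + 45*y^2 + y*(-29*b - 49) - 6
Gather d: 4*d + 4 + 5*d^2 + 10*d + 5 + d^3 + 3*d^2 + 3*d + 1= d^3 + 8*d^2 + 17*d + 10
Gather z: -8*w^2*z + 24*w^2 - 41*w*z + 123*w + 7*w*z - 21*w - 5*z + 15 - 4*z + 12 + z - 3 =24*w^2 + 102*w + z*(-8*w^2 - 34*w - 8) + 24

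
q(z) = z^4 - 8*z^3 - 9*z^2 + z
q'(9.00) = 811.00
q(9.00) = 9.00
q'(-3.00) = -269.00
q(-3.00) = 213.00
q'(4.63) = -199.81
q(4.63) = -522.78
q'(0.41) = -10.14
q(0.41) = -1.63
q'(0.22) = -4.08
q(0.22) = -0.30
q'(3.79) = -194.20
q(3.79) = -354.68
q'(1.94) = -95.04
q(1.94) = -76.18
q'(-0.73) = -0.21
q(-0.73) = -2.13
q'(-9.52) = -5453.98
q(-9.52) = 14291.09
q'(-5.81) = -1489.06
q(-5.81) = 2398.84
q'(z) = 4*z^3 - 24*z^2 - 18*z + 1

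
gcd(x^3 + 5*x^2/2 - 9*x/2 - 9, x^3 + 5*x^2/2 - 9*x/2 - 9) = x^3 + 5*x^2/2 - 9*x/2 - 9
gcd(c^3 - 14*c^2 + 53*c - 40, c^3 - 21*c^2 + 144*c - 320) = c^2 - 13*c + 40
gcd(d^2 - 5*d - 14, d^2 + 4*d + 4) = d + 2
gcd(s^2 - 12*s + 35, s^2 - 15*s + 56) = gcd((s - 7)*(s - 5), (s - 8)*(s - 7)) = s - 7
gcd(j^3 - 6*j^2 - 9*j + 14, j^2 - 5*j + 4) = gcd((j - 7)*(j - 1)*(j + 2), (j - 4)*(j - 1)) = j - 1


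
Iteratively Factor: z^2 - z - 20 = (z + 4)*(z - 5)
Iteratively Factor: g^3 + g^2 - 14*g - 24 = (g + 2)*(g^2 - g - 12) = (g + 2)*(g + 3)*(g - 4)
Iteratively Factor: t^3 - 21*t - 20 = (t + 4)*(t^2 - 4*t - 5) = (t + 1)*(t + 4)*(t - 5)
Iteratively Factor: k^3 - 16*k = (k + 4)*(k^2 - 4*k) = k*(k + 4)*(k - 4)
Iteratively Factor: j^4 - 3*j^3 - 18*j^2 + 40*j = (j + 4)*(j^3 - 7*j^2 + 10*j) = j*(j + 4)*(j^2 - 7*j + 10) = j*(j - 2)*(j + 4)*(j - 5)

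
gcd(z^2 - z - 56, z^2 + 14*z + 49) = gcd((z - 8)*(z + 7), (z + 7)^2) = z + 7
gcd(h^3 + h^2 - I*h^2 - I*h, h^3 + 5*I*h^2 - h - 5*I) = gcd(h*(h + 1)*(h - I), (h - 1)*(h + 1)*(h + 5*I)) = h + 1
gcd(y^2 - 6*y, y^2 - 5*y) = y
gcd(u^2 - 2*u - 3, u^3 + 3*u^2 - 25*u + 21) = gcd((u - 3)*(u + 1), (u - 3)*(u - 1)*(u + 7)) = u - 3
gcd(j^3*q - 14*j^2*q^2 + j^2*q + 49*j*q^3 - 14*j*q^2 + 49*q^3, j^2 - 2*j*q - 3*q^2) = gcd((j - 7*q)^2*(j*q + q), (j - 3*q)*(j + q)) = 1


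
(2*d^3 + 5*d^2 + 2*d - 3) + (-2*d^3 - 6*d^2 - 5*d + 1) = -d^2 - 3*d - 2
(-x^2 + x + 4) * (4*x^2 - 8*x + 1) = -4*x^4 + 12*x^3 + 7*x^2 - 31*x + 4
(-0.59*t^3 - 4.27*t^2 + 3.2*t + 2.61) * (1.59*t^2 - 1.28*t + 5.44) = -0.9381*t^5 - 6.0341*t^4 + 7.344*t^3 - 23.1749*t^2 + 14.0672*t + 14.1984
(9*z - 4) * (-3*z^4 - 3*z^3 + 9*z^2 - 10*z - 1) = -27*z^5 - 15*z^4 + 93*z^3 - 126*z^2 + 31*z + 4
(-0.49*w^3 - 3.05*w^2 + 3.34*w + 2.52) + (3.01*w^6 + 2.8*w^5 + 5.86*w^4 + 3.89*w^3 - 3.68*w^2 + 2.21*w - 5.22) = 3.01*w^6 + 2.8*w^5 + 5.86*w^4 + 3.4*w^3 - 6.73*w^2 + 5.55*w - 2.7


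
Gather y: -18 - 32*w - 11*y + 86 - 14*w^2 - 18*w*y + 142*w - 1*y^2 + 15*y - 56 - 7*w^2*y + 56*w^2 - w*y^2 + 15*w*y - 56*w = 42*w^2 + 54*w + y^2*(-w - 1) + y*(-7*w^2 - 3*w + 4) + 12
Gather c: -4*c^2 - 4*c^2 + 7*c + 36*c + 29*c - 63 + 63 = -8*c^2 + 72*c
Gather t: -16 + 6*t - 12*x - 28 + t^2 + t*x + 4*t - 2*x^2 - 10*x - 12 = t^2 + t*(x + 10) - 2*x^2 - 22*x - 56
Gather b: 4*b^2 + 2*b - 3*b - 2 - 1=4*b^2 - b - 3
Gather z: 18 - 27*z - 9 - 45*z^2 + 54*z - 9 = -45*z^2 + 27*z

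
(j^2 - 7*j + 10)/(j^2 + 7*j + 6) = (j^2 - 7*j + 10)/(j^2 + 7*j + 6)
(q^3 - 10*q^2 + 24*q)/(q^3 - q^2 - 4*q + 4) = q*(q^2 - 10*q + 24)/(q^3 - q^2 - 4*q + 4)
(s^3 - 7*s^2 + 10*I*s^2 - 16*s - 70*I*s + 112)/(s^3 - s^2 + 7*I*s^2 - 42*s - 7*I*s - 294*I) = (s^2 + 10*I*s - 16)/(s^2 + s*(6 + 7*I) + 42*I)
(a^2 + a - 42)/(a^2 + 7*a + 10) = (a^2 + a - 42)/(a^2 + 7*a + 10)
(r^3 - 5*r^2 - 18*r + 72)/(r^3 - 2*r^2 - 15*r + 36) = (r - 6)/(r - 3)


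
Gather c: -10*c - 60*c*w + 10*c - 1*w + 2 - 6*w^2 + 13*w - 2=-60*c*w - 6*w^2 + 12*w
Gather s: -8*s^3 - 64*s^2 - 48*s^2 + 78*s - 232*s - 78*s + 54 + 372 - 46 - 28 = -8*s^3 - 112*s^2 - 232*s + 352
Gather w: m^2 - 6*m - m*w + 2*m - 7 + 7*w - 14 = m^2 - 4*m + w*(7 - m) - 21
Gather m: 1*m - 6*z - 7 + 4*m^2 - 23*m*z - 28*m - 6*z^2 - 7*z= 4*m^2 + m*(-23*z - 27) - 6*z^2 - 13*z - 7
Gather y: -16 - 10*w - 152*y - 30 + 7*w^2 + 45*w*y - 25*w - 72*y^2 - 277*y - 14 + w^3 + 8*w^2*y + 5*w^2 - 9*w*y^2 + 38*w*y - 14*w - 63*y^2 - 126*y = w^3 + 12*w^2 - 49*w + y^2*(-9*w - 135) + y*(8*w^2 + 83*w - 555) - 60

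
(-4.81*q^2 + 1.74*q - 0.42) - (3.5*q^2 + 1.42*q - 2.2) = -8.31*q^2 + 0.32*q + 1.78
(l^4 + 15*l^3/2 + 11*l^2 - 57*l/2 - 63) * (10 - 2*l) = -2*l^5 - 5*l^4 + 53*l^3 + 167*l^2 - 159*l - 630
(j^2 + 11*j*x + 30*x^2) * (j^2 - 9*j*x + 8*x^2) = j^4 + 2*j^3*x - 61*j^2*x^2 - 182*j*x^3 + 240*x^4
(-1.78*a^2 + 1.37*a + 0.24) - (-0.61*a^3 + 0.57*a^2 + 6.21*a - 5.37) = 0.61*a^3 - 2.35*a^2 - 4.84*a + 5.61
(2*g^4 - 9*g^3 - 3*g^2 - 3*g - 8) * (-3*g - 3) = -6*g^5 + 21*g^4 + 36*g^3 + 18*g^2 + 33*g + 24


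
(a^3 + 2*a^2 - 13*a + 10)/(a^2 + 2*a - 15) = (a^2 - 3*a + 2)/(a - 3)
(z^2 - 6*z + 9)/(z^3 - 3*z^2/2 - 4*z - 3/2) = 2*(z - 3)/(2*z^2 + 3*z + 1)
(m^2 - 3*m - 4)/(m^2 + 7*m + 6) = (m - 4)/(m + 6)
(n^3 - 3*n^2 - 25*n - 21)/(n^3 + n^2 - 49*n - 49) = (n + 3)/(n + 7)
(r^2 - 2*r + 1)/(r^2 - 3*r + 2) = (r - 1)/(r - 2)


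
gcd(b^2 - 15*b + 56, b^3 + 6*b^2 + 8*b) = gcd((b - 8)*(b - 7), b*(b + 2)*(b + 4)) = 1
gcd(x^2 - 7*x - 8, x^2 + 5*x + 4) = x + 1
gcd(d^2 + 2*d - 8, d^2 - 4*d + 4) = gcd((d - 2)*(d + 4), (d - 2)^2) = d - 2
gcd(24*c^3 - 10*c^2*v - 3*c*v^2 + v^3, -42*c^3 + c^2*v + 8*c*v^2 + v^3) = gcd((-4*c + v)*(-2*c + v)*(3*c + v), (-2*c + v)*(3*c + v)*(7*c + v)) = -6*c^2 + c*v + v^2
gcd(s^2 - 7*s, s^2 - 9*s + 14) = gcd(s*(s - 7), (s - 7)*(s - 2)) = s - 7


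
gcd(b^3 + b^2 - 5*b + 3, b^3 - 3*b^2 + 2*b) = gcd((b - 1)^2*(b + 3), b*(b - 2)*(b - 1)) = b - 1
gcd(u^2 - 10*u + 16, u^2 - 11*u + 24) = u - 8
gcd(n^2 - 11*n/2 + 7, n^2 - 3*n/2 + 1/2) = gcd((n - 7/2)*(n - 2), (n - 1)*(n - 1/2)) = 1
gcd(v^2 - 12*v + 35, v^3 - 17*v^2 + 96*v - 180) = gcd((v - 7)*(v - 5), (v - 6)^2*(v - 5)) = v - 5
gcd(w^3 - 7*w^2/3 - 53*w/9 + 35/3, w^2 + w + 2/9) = 1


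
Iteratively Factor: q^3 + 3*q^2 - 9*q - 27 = (q - 3)*(q^2 + 6*q + 9) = (q - 3)*(q + 3)*(q + 3)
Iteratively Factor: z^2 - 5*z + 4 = (z - 1)*(z - 4)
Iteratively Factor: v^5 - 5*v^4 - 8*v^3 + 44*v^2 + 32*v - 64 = (v - 1)*(v^4 - 4*v^3 - 12*v^2 + 32*v + 64) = (v - 1)*(v + 2)*(v^3 - 6*v^2 + 32) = (v - 4)*(v - 1)*(v + 2)*(v^2 - 2*v - 8) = (v - 4)^2*(v - 1)*(v + 2)*(v + 2)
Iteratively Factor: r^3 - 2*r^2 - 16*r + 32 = (r + 4)*(r^2 - 6*r + 8) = (r - 2)*(r + 4)*(r - 4)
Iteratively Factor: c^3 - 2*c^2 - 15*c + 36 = (c - 3)*(c^2 + c - 12) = (c - 3)*(c + 4)*(c - 3)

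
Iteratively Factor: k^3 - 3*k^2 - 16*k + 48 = (k - 3)*(k^2 - 16) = (k - 4)*(k - 3)*(k + 4)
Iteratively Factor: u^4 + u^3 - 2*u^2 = (u)*(u^3 + u^2 - 2*u) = u^2*(u^2 + u - 2) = u^2*(u + 2)*(u - 1)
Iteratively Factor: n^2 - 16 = (n - 4)*(n + 4)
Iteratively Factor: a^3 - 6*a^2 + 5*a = (a - 1)*(a^2 - 5*a) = (a - 5)*(a - 1)*(a)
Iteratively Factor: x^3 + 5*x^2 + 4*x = (x)*(x^2 + 5*x + 4) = x*(x + 1)*(x + 4)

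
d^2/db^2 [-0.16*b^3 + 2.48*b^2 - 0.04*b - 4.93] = 4.96 - 0.96*b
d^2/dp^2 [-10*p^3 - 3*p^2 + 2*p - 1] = -60*p - 6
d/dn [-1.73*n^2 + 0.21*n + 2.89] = 0.21 - 3.46*n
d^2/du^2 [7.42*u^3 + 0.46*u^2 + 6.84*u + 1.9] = 44.52*u + 0.92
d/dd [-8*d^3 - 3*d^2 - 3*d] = -24*d^2 - 6*d - 3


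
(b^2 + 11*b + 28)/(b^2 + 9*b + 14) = (b + 4)/(b + 2)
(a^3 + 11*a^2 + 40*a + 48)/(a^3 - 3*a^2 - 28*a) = (a^2 + 7*a + 12)/(a*(a - 7))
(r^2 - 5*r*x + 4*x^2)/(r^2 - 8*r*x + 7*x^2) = (-r + 4*x)/(-r + 7*x)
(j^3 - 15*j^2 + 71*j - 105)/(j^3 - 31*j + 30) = (j^2 - 10*j + 21)/(j^2 + 5*j - 6)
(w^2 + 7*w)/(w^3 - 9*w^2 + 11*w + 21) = w*(w + 7)/(w^3 - 9*w^2 + 11*w + 21)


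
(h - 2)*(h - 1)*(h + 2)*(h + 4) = h^4 + 3*h^3 - 8*h^2 - 12*h + 16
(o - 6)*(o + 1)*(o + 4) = o^3 - o^2 - 26*o - 24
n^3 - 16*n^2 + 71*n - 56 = (n - 8)*(n - 7)*(n - 1)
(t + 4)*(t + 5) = t^2 + 9*t + 20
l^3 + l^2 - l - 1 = (l - 1)*(l + 1)^2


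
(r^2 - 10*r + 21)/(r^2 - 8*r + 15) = (r - 7)/(r - 5)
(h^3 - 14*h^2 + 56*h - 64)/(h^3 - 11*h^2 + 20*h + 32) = (h - 2)/(h + 1)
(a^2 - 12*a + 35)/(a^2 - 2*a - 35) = (a - 5)/(a + 5)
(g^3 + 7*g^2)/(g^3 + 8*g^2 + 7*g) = g/(g + 1)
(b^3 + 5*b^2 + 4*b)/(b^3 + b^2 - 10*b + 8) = b*(b + 1)/(b^2 - 3*b + 2)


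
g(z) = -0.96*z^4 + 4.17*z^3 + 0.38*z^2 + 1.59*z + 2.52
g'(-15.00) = 15764.94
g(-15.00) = -62609.58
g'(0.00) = 1.59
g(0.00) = 2.52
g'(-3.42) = 298.92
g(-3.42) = -296.61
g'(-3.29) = 271.25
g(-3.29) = -259.57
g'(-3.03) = 220.96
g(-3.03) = -195.73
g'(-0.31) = 2.67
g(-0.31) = 1.93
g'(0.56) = 5.26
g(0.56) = 4.17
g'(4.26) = -65.01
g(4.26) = 22.41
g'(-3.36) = 285.93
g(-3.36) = -279.07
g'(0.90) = 9.61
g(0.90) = 6.67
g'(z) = -3.84*z^3 + 12.51*z^2 + 0.76*z + 1.59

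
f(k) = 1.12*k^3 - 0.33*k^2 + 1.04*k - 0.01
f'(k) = 3.36*k^2 - 0.66*k + 1.04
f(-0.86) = -1.86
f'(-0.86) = 4.09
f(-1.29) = -4.31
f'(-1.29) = 7.48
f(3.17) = 35.65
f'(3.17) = 32.71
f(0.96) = 1.68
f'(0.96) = 3.50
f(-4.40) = -106.38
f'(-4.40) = 68.99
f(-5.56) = -208.50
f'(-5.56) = 108.58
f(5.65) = 197.34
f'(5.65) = 104.57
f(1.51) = 4.66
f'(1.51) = 7.70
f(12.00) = 1900.31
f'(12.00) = 476.96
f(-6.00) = -260.05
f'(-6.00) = 125.96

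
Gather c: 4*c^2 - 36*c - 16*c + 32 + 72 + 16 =4*c^2 - 52*c + 120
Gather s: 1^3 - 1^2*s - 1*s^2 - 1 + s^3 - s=s^3 - s^2 - 2*s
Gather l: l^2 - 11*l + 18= l^2 - 11*l + 18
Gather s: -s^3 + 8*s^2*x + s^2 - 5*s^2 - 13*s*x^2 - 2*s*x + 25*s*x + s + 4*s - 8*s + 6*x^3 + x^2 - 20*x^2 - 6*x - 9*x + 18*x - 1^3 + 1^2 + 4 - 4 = -s^3 + s^2*(8*x - 4) + s*(-13*x^2 + 23*x - 3) + 6*x^3 - 19*x^2 + 3*x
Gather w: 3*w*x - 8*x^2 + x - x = 3*w*x - 8*x^2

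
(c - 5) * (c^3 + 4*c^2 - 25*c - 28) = c^4 - c^3 - 45*c^2 + 97*c + 140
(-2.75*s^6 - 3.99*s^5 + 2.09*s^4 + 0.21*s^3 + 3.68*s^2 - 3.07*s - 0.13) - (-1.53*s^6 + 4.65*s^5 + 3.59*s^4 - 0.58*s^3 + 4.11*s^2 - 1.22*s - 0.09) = -1.22*s^6 - 8.64*s^5 - 1.5*s^4 + 0.79*s^3 - 0.43*s^2 - 1.85*s - 0.04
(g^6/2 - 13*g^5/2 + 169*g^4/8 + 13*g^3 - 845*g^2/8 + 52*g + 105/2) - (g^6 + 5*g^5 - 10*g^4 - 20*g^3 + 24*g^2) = -g^6/2 - 23*g^5/2 + 249*g^4/8 + 33*g^3 - 1037*g^2/8 + 52*g + 105/2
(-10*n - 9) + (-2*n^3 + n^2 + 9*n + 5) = -2*n^3 + n^2 - n - 4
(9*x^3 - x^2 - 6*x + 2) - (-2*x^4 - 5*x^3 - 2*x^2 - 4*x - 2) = 2*x^4 + 14*x^3 + x^2 - 2*x + 4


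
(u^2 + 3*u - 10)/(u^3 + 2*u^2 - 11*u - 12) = (u^2 + 3*u - 10)/(u^3 + 2*u^2 - 11*u - 12)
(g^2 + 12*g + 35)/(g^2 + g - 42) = (g + 5)/(g - 6)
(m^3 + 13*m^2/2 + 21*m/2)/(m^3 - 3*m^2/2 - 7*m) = (2*m^2 + 13*m + 21)/(2*m^2 - 3*m - 14)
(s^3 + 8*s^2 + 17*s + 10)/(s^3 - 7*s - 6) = (s + 5)/(s - 3)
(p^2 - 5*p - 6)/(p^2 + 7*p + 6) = (p - 6)/(p + 6)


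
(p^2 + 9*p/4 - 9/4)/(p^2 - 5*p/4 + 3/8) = 2*(p + 3)/(2*p - 1)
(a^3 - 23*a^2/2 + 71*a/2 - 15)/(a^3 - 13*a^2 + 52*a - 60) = (a - 1/2)/(a - 2)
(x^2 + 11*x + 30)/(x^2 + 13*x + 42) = (x + 5)/(x + 7)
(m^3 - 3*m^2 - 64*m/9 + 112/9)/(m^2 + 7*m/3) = m - 16/3 + 16/(3*m)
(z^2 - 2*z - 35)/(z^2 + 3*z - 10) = (z - 7)/(z - 2)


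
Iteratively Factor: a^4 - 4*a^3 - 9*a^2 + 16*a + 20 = (a - 5)*(a^3 + a^2 - 4*a - 4) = (a - 5)*(a + 1)*(a^2 - 4) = (a - 5)*(a - 2)*(a + 1)*(a + 2)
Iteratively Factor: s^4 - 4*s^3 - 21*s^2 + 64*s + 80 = (s + 4)*(s^3 - 8*s^2 + 11*s + 20) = (s + 1)*(s + 4)*(s^2 - 9*s + 20) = (s - 4)*(s + 1)*(s + 4)*(s - 5)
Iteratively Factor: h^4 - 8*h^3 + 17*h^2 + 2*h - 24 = (h + 1)*(h^3 - 9*h^2 + 26*h - 24) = (h - 3)*(h + 1)*(h^2 - 6*h + 8) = (h - 4)*(h - 3)*(h + 1)*(h - 2)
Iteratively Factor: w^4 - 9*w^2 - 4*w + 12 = (w + 2)*(w^3 - 2*w^2 - 5*w + 6) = (w + 2)^2*(w^2 - 4*w + 3) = (w - 3)*(w + 2)^2*(w - 1)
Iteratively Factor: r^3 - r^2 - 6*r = (r - 3)*(r^2 + 2*r) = r*(r - 3)*(r + 2)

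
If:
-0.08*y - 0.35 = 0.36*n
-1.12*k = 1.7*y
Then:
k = -1.51785714285714*y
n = -0.222222222222222*y - 0.972222222222222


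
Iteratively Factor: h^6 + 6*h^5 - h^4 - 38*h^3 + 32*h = (h + 4)*(h^5 + 2*h^4 - 9*h^3 - 2*h^2 + 8*h) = (h + 4)^2*(h^4 - 2*h^3 - h^2 + 2*h) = h*(h + 4)^2*(h^3 - 2*h^2 - h + 2) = h*(h + 1)*(h + 4)^2*(h^2 - 3*h + 2) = h*(h - 1)*(h + 1)*(h + 4)^2*(h - 2)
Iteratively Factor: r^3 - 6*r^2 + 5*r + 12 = (r - 3)*(r^2 - 3*r - 4) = (r - 4)*(r - 3)*(r + 1)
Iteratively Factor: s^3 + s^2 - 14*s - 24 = (s + 3)*(s^2 - 2*s - 8) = (s - 4)*(s + 3)*(s + 2)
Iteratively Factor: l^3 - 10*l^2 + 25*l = (l - 5)*(l^2 - 5*l) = l*(l - 5)*(l - 5)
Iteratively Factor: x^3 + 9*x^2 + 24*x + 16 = (x + 1)*(x^2 + 8*x + 16) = (x + 1)*(x + 4)*(x + 4)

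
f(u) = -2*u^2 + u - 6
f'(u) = 1 - 4*u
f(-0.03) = -6.03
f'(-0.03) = 1.12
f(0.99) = -6.97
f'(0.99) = -2.96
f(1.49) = -8.95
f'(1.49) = -4.96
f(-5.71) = -76.92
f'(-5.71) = 23.84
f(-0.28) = -6.44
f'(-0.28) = 2.12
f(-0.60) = -7.32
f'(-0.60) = 3.40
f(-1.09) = -9.47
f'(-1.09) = 5.36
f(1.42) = -8.61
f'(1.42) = -4.68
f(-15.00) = -471.00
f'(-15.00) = 61.00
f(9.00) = -159.00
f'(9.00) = -35.00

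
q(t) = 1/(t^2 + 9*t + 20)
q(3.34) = 0.02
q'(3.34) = -0.00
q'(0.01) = -0.02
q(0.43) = 0.04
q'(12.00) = 0.00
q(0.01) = 0.05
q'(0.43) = -0.02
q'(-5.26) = 14.16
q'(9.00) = 0.00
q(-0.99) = 0.08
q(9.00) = 0.01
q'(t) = (-2*t - 9)/(t^2 + 9*t + 20)^2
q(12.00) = 0.00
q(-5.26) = 3.05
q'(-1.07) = -0.05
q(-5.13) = 6.81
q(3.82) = 0.01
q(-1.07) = 0.09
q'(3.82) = -0.00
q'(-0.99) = -0.05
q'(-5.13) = 58.39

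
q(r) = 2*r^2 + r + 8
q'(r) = 4*r + 1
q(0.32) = 8.52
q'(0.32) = 2.28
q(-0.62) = 8.15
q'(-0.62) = -1.48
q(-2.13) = 14.94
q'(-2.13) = -7.52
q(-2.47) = 17.73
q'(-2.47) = -8.88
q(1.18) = 11.96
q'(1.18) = 5.72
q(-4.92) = 51.49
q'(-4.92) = -18.68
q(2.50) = 23.00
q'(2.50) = 11.00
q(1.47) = 13.79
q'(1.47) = 6.88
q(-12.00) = 284.00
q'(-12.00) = -47.00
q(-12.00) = 284.00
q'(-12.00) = -47.00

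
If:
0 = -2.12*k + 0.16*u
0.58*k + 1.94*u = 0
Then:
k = 0.00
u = 0.00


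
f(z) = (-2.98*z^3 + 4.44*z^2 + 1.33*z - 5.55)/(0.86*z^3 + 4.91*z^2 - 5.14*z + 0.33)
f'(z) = (-8.94*z^2 + 8.88*z + 1.33)/(0.86*z^3 + 4.91*z^2 - 5.14*z + 0.33) + (-2.58*z^2 - 9.82*z + 5.14)*(-2.98*z^3 + 4.44*z^2 + 1.33*z - 5.55)/(0.86*z^3 + 4.91*z^2 - 5.14*z + 0.33)^2 = (8.88178419700125e-16*z^5 - 18.4502*z^4 + 28.3468*z^3 - 17.9831*z^2 + 57.4314*z - 28.0881)/(0.7396*z^6 + 8.4452*z^5 + 15.2673*z^4 - 49.9072*z^3 + 29.6602*z^2 - 3.3924*z + 0.1089)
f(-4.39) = 7.29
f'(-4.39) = -4.93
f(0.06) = -138.23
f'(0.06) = -15862.18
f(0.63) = 4.96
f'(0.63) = 9.27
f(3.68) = -0.98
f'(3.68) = -0.25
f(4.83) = -1.24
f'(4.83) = -0.20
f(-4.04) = 5.80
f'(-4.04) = -3.70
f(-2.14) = 1.62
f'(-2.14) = -1.39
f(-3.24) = 3.52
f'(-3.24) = -2.20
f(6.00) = -1.45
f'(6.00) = -0.16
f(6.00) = -1.45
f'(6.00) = -0.16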